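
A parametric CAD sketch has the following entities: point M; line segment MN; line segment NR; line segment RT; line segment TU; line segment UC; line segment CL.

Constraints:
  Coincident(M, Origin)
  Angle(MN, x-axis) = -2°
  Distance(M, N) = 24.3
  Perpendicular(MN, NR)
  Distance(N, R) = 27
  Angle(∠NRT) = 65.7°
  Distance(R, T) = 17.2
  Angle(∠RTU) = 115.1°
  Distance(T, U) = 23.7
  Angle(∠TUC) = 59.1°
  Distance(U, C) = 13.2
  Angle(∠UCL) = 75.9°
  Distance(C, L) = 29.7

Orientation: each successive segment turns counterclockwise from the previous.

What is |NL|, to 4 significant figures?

34.96

M is at the origin; MN runs at -2.0° with length 24.3, so N = (24.29, -0.8481). MN is perpendicular to NR, so NR runs at 88.00°; with |NR| = 27.0, R = (25.23, 26.14). ∠NRT = 65.7° gives RT at -157.7° from the x-axis; with |RT| = 17.2, T = (9.314, 19.61). ∠RTU = 115.1° gives TU at -92.80° from the x-axis; with |TU| = 23.7, U = (8.156, -4.063). ∠TUC = 59.1° gives UC at 28.10° from the x-axis; with |UC| = 13.2, C = (19.80, 2.154). ∠UCL = 75.9° gives CL at 132.2° from the x-axis; with |CL| = 29.7, L = (-0.1499, 24.16). Then |NL| = |L − N| = 34.96.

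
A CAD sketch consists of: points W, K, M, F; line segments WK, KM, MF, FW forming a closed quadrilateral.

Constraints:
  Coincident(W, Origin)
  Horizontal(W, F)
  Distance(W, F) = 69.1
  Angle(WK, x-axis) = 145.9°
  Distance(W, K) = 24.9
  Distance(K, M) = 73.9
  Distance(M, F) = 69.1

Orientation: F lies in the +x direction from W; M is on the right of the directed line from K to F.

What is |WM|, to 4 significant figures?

51.91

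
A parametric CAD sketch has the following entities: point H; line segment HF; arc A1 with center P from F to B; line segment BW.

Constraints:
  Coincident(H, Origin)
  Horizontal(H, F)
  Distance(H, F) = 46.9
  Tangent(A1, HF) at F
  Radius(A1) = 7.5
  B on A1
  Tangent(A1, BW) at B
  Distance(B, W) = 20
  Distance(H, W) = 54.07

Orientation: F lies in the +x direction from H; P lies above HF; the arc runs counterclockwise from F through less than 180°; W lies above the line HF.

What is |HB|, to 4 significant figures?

54.79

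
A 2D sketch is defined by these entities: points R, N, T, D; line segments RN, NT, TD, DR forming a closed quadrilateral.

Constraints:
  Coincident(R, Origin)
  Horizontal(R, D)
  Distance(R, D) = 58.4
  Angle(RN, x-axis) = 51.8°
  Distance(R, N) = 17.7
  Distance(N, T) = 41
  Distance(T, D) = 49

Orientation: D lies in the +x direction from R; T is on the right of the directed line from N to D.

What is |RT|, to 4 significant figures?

31.71

Checks: |NT| = 41.00 ✓; |TD| = 49.00 ✓.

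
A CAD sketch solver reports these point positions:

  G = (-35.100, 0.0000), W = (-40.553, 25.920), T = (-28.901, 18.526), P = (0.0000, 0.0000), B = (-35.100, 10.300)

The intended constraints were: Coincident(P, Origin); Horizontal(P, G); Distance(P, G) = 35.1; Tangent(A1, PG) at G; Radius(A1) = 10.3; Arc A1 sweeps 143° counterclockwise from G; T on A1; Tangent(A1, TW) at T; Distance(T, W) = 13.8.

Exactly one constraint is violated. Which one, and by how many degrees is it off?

Tangent(A1, TW) at T — off by 4.60°.

P = (0.00, 0.00) ✓; P.y = 0.00, G.y = 0.00 ✓; |PG| = 35.10 ✓; ∠(BG, GP) = 90.00° ✓; |BG| = 10.30 ✓; bearing(B→T) − bearing(B→G) = 143.0° ✓; |BT| = 10.30 ✓; ∠(BT, TW) = 85.40° ✗; |TW| = 13.80 ✓.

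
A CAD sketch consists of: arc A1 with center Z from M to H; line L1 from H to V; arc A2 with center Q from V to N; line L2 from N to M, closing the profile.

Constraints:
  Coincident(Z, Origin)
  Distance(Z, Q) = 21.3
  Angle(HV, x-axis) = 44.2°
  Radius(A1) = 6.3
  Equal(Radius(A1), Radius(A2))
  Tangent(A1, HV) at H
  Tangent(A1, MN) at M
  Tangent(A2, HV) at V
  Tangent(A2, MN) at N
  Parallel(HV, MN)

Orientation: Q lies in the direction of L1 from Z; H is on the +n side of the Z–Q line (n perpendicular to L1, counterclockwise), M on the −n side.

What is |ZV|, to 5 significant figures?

22.212

The slot axis is L1's direction at 44.2°, so u = (cos 44.2°, sin 44.2°) = (0.71691, 0.69717) and n = (−sin 44.2°, cos 44.2°) = (-0.69717, 0.71691). Z is at the origin and Q lies 21.3 along u from Z, so Q = 21.3·u = (15.270, 14.850). Tangency of A1 to both parallel lines with radius 6.3 puts H and M at Z ± 6.3·n: H = (-4.3921, 4.5165), M = (4.3921, -4.5165). Equal radii place V and N the same way about Q: V = Q + 6.3·n = (10.878, 19.366), N = Q − 6.3·n = (19.662, 10.333). Then |ZV| = |V − Z| = 22.212.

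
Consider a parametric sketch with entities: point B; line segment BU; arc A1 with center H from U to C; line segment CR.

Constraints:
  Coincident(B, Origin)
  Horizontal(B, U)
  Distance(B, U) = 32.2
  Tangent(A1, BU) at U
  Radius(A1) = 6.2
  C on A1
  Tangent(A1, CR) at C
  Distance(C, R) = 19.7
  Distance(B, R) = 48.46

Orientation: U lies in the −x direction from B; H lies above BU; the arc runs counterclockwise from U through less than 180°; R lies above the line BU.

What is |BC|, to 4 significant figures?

29.79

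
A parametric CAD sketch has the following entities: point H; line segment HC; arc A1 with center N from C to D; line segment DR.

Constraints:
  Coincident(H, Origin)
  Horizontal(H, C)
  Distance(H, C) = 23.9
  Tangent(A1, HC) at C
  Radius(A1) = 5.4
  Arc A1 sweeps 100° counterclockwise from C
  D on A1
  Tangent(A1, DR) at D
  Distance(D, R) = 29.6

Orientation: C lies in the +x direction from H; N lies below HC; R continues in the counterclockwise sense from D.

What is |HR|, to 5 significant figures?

42.686

On A1, C sits at bearing 90° from N; a 100° counterclockwise sweep puts D at bearing 190°, so D = N + 5.4·(cos 190°, sin 190°) = (18.582, -6.3377). The tangent condition forces ND to be normal to DR, so DR runs along (−sin 190°, cos 190°); with |DR| = 29.6, R = (23.722, -35.488). Then |HR| = |R − H| = 42.686.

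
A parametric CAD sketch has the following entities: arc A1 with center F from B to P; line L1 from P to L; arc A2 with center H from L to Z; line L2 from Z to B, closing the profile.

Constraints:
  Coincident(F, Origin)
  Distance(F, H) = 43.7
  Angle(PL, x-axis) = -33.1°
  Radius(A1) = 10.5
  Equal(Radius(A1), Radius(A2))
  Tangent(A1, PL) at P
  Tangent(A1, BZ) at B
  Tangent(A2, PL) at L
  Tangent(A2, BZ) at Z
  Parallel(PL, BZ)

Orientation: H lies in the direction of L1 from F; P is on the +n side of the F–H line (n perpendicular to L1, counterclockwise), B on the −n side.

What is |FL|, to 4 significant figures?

44.94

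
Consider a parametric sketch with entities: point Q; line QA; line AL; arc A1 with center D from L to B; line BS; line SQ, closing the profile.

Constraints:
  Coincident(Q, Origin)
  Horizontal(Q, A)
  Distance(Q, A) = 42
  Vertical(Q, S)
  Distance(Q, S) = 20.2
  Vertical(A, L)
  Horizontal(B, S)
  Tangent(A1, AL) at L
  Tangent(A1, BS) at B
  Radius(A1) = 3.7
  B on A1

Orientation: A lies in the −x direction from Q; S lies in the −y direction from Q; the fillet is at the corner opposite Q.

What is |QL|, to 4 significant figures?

45.12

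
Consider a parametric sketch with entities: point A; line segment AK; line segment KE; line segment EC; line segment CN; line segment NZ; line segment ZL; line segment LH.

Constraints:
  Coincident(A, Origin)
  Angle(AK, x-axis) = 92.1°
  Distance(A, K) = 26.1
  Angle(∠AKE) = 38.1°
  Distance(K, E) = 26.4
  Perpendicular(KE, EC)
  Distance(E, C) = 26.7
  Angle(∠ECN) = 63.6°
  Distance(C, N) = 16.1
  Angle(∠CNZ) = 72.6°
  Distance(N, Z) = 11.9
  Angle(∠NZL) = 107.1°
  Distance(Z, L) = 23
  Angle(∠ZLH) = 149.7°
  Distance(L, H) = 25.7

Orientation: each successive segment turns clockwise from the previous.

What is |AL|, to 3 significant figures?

20.9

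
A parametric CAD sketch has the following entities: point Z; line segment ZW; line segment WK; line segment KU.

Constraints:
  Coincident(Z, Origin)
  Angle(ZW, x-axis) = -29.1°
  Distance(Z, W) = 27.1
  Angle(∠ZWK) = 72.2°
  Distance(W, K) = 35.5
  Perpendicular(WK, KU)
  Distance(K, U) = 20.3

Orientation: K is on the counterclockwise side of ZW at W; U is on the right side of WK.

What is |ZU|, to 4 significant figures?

53.54

Z is at the origin; ZW runs at -29.1° with length 27.1, so W = 27.1·(cos -29.1°, sin -29.1°) = (23.68, -13.18). ∠ZWK = 72.2°, so WK runs at -29.1° + (180° − 72.2°) = 78.70° from the x-axis; with |WK| = 35.5, K = W + 35.5·(cos 78.70°, sin 78.70°) = (30.64, 21.63). WK is perpendicular to KU; with |KU| = 20.3 on the right of WK, U = K + 20.3·(0.9806, -0.1959) = (50.54, 17.65). Then |ZU| = |U − Z| = 53.54.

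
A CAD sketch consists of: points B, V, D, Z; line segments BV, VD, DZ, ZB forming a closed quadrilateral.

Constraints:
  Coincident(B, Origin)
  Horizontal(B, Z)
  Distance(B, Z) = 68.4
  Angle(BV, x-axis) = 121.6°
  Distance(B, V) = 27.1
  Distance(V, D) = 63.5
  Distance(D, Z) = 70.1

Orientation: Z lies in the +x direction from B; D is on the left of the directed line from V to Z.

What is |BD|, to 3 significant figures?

71.7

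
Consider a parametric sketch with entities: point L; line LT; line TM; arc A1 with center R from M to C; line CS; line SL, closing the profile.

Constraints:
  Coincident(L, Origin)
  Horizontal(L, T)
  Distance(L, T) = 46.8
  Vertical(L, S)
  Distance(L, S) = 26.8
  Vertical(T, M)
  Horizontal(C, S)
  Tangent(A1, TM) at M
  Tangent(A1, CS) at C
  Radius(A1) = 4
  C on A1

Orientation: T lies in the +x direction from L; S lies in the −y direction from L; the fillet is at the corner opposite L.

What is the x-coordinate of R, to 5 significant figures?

42.800

L is at the origin; LT is horizontal with |LT| = 46.8 and T on the +x side, so T = (46.800, 0.0000). L and S share the same x with |LS| = 26.8 and S on the −y side, so S = (0.0000, -26.800). The virtual corner opposite L is at (46.800, -26.800). Since A1 is tangent to TM there, RM ⟂ TM and the tangent condition forces RC to be normal to CS, with radius 4.0, so the center R sits 4.0 in from both sides at R = (42.800, -22.800). So R.x = 42.800.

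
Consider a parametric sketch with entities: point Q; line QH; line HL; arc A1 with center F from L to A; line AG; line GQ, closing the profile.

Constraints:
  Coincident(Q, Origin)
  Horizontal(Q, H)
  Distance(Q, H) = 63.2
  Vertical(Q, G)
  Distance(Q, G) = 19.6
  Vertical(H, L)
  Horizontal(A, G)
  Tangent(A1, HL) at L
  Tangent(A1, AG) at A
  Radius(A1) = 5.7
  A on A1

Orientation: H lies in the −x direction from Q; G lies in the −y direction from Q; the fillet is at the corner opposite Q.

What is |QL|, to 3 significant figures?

64.7

Q is at the origin; Q and H share the same y with |QH| = 63.2 and H on the −x side, so H = (-63.2, 0.00). QG is vertical with |QG| = 19.6 and G on the −y side, so G = (0.00, -19.6). The virtual corner opposite Q is at (-63.2, -19.6). The tangent condition forces FL to be normal to HL and A1 meets AG tangentially, so FA is at right angles to AG, with radius 5.7, so the center F sits 5.7 in from both sides at F = (-57.5, -13.9). That places the tangent points at L = (-63.2, -13.9) on HL and A = (-57.5, -19.6) on AG. Then |QL| = |L − Q| = 64.7.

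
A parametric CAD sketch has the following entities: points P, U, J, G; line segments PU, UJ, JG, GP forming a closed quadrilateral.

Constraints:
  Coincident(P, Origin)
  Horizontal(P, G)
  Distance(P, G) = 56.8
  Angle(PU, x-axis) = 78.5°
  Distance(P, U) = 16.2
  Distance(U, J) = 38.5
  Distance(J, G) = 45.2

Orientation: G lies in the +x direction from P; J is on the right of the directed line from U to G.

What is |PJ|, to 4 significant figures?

26.10

P is at the origin; PG is horizontal with |PG| = 56.8 and G in +x, so G = (56.8, 0). PU runs at 78.5° with |PU| = 16.2, so U = (3.230, 15.87). J is determined by |UJ| = 38.5 and |JG| = 45.2 together: it lies at the intersection of circle(U, 38.5) and circle(G, 45.2). With |UG| = 55.87, the foot of the radical line on UG is 22.92 from U and the perpendicular offset is √(38.5² − 22.92²) = 30.94. Taking the right-of-UG solution: J = (16.41, -20.30).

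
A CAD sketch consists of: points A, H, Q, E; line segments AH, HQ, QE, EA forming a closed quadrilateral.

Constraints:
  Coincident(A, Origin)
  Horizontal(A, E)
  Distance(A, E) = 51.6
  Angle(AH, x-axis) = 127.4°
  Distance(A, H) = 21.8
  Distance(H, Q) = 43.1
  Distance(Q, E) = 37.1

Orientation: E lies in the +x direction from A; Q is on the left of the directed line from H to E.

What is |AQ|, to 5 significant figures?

40.409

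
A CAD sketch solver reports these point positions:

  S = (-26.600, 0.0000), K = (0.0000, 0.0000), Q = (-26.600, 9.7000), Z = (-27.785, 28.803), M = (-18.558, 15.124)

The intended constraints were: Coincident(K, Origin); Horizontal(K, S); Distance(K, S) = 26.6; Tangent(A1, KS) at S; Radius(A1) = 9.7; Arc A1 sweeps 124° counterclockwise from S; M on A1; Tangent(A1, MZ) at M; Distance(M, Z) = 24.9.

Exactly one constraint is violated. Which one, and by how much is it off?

Distance(M, Z) = 24.9 — off by 8.40.

K = (0.00, 0.00) ✓; K.y = 0.00, S.y = 0.00 ✓; |KS| = 26.60 ✓; ∠(QS, SK) = 90.00° ✓; |QS| = 9.700 ✓; bearing(Q→M) − bearing(Q→S) = 124.0° ✓; |QM| = 9.700 ✓; ∠(QM, MZ) = 90.00° ✓; |MZ| = 16.50 ✗.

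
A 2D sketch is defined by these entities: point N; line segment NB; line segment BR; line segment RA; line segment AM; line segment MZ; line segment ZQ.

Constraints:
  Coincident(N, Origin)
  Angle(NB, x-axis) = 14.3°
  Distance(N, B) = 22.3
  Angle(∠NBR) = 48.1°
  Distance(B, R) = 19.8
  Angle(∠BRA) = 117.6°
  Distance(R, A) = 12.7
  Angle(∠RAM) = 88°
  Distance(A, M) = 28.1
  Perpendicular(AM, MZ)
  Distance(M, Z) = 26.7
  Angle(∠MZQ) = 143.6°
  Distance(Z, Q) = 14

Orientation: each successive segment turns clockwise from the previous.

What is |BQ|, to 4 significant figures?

16.79

N is at the origin; NB runs at 14.3° with length 22.3, so B = (21.61, 5.508). ∠NBR = 48.1° gives BR at -117.6° from the x-axis; with |BR| = 19.8, R = (12.44, -12.04). ∠BRA = 117.6° gives RA at -180.0° from the x-axis; with |RA| = 12.7, A = (-0.2642, -12.04). ∠RAM = 88.0° gives AM at 88.00° from the x-axis; with |AM| = 28.1, M = (0.7165, 16.04). AM ⟂ MZ, so MZ runs at -2.000°; with |MZ| = 26.7, Z = (27.40, 15.11). ∠MZQ = 143.6° gives ZQ at -38.40° from the x-axis; with |ZQ| = 14.0, Q = (38.37, 6.416). Then |BQ| = |Q − B| = 16.79.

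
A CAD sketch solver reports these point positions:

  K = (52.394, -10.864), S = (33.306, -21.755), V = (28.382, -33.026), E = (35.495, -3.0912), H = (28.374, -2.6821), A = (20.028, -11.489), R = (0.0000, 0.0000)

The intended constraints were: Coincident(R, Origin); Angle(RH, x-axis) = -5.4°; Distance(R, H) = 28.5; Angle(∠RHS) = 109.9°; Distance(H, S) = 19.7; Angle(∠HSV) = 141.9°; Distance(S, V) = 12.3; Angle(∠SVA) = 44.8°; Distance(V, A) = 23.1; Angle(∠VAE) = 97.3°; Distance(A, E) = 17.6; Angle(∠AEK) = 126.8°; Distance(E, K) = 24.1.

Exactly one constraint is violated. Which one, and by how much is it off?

Distance(E, K) = 24.1 — off by 5.50.

R = (0.00, 0.00) ✓; RH at -5.400° ✓; |RH| = 28.50 ✓; ∠RHS = 109.9° ✓; |HS| = 19.70 ✓; ∠HSV = 141.9° ✓; |SV| = 12.30 ✓; ∠SVA = 44.80° ✓; |VA| = 23.10 ✓; ∠VAE = 97.30° ✓; |AE| = 17.60 ✓; ∠AEK = 126.8° ✓; |EK| = 18.60 ✗.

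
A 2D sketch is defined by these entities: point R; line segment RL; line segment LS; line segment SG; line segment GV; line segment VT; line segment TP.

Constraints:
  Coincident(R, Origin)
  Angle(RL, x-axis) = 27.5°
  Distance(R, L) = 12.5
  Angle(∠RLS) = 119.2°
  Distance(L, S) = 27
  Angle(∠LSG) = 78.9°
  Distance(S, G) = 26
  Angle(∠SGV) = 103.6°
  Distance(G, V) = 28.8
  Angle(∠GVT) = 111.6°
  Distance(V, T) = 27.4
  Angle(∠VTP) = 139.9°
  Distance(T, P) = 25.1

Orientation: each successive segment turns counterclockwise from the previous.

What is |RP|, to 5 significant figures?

33.647

∠GVT = 111.6° gives VT at -25.800° from the x-axis; with |VT| = 27.4, T = (8.7972, -12.134). ∠VTP = 139.9° gives TP at 14.300° from the x-axis; with |TP| = 25.1, P = (33.120, -5.9348). Then |RP| = |P − R| = 33.647.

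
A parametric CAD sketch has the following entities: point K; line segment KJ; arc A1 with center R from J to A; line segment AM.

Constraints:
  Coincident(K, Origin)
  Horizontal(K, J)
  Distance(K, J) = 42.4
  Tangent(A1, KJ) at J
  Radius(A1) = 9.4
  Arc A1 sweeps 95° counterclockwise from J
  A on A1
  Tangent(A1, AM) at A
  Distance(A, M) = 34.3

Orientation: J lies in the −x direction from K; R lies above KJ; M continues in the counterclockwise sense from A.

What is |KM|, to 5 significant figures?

57.168

On A1, J sits at bearing -90° from R; a 95° counterclockwise sweep puts A at bearing 5°, so A = R + 9.4·(cos 5°, sin 5°) = (-33.036, 10.219). Since A1 is tangent to AM there, RA ⟂ AM, so AM runs along (−sin 5°, cos 5°); with |AM| = 34.3, M = (-36.025, 44.389). Then |KM| = |M − K| = 57.168.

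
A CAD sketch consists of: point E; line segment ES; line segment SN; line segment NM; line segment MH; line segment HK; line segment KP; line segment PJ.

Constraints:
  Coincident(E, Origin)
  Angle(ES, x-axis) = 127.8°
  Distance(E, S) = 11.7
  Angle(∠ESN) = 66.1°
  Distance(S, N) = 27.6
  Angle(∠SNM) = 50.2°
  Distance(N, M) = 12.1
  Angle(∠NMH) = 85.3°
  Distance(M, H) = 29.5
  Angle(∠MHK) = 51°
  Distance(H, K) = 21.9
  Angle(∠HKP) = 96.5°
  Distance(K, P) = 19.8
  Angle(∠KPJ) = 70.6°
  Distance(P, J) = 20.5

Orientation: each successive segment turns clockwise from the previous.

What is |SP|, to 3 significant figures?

25.6

E is at the origin; ES runs at 127.8° with length 11.7, so S = (-7.17, 9.24). ∠ESN = 66.1° gives SN at 13.9° from the x-axis; with |SN| = 27.6, N = (19.6, 15.9). ∠SNM = 50.2° gives NM at -116° from the x-axis; with |NM| = 12.1, M = (14.3, 4.99). ∠NMH = 85.3° gives MH at 149° from the x-axis; with |MH| = 29.5, H = (-11.1, 20.0). ∠MHK = 51.0° gives HK at 20.4° from the x-axis; with |HK| = 21.9, K = (9.47, 27.6). ∠HKP = 96.5° gives KP at -63.1° from the x-axis; with |KP| = 19.8, P = (18.4, 9.98). Then |SP| = |P − S| = 25.6.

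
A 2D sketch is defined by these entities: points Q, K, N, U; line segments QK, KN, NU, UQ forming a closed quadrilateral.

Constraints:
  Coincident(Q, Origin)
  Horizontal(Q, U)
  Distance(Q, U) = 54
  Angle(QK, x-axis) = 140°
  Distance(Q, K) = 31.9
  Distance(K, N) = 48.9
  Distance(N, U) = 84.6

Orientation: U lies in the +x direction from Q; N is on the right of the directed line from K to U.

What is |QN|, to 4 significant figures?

38.29

Q is at the origin; Q and U share the same y with |QU| = 54.0 and U in +x, so U = (54.0, 0). QK runs at 140.0° with |QK| = 31.9, so K = (-24.44, 20.50). N is determined by |KN| = 48.9 and |NU| = 84.6 together: it lies at the intersection of circle(K, 48.9) and circle(U, 84.6). With |KU| = 81.07, the foot of the radical line on KU is 11.14 from K and the perpendicular offset is √(48.9² − 11.14²) = 47.61. Taking the right-of-KU solution: N = (-25.70, -28.38).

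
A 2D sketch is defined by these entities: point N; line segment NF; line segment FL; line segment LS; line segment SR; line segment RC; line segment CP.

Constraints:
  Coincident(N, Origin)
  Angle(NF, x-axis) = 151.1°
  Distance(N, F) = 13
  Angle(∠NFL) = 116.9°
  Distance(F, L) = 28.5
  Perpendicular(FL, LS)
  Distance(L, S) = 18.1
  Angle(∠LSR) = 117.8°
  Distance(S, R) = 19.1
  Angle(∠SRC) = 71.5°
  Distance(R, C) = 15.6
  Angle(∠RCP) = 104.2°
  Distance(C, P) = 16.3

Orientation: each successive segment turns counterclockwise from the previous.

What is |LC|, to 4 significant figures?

22.62

N is at the origin; NF runs at 151.1° with length 13.0, so F = (-11.38, 6.283). ∠NFL = 116.9° gives FL at -145.8° from the x-axis; with |FL| = 28.5, L = (-34.95, -9.737). The perpendicularity gives LS at right angles to FL, so LS runs at -55.80°; with |LS| = 18.1, S = (-24.78, -24.71). ∠LSR = 117.8° gives SR at 6.400° from the x-axis; with |SR| = 19.1, R = (-5.798, -22.58). ∠SRC = 71.5° gives RC at 114.9° from the x-axis; with |RC| = 15.6, C = (-12.37, -8.428). Then |LC| = |C − L| = 22.62.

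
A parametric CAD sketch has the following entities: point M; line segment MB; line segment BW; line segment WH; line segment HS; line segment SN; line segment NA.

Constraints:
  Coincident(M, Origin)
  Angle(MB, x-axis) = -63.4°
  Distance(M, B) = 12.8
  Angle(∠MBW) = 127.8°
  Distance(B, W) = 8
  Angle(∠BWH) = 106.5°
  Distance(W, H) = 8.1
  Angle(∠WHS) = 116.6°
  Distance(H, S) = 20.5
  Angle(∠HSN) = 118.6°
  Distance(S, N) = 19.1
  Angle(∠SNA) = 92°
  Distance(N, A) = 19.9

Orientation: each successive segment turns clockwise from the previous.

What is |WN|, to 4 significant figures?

34.61

M is at the origin; MB runs at -63.4° with length 12.8, so B = (5.731, -11.45). ∠MBW = 127.8° gives BW at -115.6° from the x-axis; with |BW| = 8.0, W = (2.275, -18.66). ∠BWH = 106.5° gives WH at 170.9° from the x-axis; with |WH| = 8.1, H = (-5.723, -17.38). ∠WHS = 116.6° gives HS at 107.5° from the x-axis; with |HS| = 20.5, S = (-11.89, 2.172). ∠HSN = 118.6° gives SN at 46.10° from the x-axis; with |SN| = 19.1, N = (1.356, 15.93). Then |WN| = |N − W| = 34.61.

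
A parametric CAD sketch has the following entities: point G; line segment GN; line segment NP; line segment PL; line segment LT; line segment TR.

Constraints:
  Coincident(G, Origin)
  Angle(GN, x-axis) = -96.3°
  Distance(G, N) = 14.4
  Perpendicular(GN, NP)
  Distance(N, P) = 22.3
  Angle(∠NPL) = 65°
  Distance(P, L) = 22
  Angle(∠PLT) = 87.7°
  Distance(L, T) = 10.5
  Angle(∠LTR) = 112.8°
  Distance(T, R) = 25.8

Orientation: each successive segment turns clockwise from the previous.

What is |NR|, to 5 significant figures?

12.031

∠PLT = 87.7° gives LT at -33.600° from the x-axis; with |LT| = 10.5, T = (-3.5704, 1.1215). ∠LTR = 112.8° gives TR at -100.80° from the x-axis; with |TR| = 25.8, R = (-8.4048, -24.221). Then |NR| = |R − N| = 12.031.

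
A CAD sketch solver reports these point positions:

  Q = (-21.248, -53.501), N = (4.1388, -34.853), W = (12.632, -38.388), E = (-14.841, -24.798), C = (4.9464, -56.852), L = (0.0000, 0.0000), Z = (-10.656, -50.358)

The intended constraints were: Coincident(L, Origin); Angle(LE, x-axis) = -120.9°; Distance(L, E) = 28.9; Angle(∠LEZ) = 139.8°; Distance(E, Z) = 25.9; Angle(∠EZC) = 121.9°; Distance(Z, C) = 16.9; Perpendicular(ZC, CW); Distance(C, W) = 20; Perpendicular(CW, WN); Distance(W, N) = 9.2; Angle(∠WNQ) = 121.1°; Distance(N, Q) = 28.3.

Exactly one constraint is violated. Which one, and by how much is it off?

Distance(N, Q) = 28.3 — off by 3.20.

L = (0.00, 0.00) ✓; LE at -120.9° ✓; |LE| = 28.90 ✓; ∠LEZ = 139.8° ✓; |EZ| = 25.90 ✓; ∠EZC = 121.9° ✓; |ZC| = 16.90 ✓; ∠(ZC, CW) = 90.00° ✓; |CW| = 20.00 ✓; ∠(CW, WN) = 90.00° ✓; |WN| = 9.199 ✓; ∠WNQ = 121.1° ✓; |NQ| = 31.50 ✗.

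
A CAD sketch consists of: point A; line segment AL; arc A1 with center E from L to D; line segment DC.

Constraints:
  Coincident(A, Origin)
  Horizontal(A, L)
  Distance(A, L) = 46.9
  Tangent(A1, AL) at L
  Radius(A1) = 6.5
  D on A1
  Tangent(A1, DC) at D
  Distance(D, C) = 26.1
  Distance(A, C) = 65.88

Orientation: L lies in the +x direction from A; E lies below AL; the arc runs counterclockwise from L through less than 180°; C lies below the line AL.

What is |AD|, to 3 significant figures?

43.1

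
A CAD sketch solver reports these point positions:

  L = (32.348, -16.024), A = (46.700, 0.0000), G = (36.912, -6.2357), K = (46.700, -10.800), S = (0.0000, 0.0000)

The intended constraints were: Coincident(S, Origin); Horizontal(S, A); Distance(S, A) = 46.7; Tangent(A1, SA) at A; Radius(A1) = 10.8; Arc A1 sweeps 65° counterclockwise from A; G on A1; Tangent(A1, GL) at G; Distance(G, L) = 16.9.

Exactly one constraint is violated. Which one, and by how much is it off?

Distance(G, L) = 16.9 — off by 6.10.

S = (0.00, 0.00) ✓; S.y = 0.00, A.y = 0.00 ✓; |SA| = 46.70 ✓; ∠(KA, AS) = 90.00° ✓; |KA| = 10.80 ✓; bearing(K→G) − bearing(K→A) = 65.00° ✓; |KG| = 10.80 ✓; ∠(KG, GL) = 90.00° ✓; |GL| = 10.80 ✗.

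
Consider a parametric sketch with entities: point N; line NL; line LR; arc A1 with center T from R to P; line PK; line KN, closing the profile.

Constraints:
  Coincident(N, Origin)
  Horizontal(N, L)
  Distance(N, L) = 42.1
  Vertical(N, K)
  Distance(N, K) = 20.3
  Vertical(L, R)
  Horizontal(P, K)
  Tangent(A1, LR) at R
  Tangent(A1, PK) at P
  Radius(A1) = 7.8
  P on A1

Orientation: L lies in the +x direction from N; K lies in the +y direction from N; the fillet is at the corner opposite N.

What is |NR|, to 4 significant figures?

43.92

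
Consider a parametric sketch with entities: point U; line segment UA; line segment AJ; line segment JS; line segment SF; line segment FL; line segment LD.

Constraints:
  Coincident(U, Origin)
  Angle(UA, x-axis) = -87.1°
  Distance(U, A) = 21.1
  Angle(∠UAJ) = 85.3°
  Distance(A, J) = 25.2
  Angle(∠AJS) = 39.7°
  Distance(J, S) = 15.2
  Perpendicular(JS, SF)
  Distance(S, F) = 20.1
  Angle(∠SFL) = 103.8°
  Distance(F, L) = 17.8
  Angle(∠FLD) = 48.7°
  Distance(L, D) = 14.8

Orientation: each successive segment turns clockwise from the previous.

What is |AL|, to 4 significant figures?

23.00

U is at the origin; UA runs at -87.1° with length 21.1, so A = (1.068, -21.07). ∠UAJ = 85.3° gives AJ at 178.2° from the x-axis; with |AJ| = 25.2, J = (-24.12, -20.28). ∠AJS = 39.7° gives JS at 37.90° from the x-axis; with |JS| = 15.2, S = (-12.13, -10.94). JS is perpendicular to SF, so SF runs at -52.10°; with |SF| = 20.1, F = (0.2212, -26.80). ∠SFL = 103.8° gives FL at -128.3° from the x-axis; with |FL| = 17.8, L = (-10.81, -40.77). Then |AL| = |L − A| = 23.00.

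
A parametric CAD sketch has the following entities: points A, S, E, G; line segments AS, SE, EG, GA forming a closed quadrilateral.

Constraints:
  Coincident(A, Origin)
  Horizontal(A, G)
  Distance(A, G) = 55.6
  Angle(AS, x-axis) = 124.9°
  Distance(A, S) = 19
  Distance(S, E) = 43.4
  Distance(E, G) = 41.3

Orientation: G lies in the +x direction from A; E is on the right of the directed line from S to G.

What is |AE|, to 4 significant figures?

24.63

Checks: |SE| = 43.40 ✓; |EG| = 41.30 ✓.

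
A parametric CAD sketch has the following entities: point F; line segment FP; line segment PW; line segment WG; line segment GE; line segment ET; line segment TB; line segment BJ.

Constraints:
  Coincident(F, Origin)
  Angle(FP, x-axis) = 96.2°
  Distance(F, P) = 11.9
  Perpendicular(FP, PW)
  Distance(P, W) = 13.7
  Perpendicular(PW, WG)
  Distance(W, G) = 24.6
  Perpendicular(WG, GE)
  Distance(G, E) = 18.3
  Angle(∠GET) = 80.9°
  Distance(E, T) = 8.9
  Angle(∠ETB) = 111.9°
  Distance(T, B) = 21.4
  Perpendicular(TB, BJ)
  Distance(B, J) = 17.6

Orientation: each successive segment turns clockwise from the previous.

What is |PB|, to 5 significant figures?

20.857

F is at the origin; FP runs at 96.2° with length 11.9, so P = (-1.2852, 11.830). The perpendicularity gives PW at right angles to FP, so PW runs at 6.2000°; with |PW| = 13.7, W = (12.335, 13.310). PW ⟂ WG, so WG runs at -83.800°; with |WG| = 24.6, G = (14.991, -11.146). WG is perpendicular to GE, so GE runs at -173.80°; with |GE| = 18.3, E = (-3.2015, -13.123). ∠GET = 80.9° gives ET at 87.100° from the x-axis; with |ET| = 8.9, T = (-2.7512, -4.2339). ∠ETB = 111.9° gives TB at 19.000° from the x-axis; with |TB| = 21.4, B = (17.483, 2.7332). Then |PB| = |B − P| = 20.857.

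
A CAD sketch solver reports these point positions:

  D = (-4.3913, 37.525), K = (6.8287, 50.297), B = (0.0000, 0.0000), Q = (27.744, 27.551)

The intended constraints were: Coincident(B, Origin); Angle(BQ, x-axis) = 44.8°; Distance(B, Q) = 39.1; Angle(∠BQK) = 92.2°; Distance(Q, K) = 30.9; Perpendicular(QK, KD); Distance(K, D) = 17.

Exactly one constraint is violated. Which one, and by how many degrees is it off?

Perpendicular(QK, KD) — off by 6.10°.

B = (0.00, 0.00) ✓; BQ at 44.80° ✓; |BQ| = 39.10 ✓; ∠BQK = 92.20° ✓; |QK| = 30.90 ✓; ∠(QK, KD) = 96.10° ✗; |KD| = 17.00 ✓.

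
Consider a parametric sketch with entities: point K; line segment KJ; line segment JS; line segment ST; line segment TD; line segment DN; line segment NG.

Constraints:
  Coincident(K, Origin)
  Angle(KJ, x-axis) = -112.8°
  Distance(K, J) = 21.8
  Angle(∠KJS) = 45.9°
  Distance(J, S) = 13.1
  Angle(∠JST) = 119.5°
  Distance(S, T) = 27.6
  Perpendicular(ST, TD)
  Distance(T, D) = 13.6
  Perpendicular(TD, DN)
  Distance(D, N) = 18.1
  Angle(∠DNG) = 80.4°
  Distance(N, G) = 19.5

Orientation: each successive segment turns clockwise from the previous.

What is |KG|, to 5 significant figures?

11.688

K is at the origin; KJ runs at -112.8° with length 21.8, so J = (-8.4478, -20.097). ∠KJS = 45.9° gives JS at 113.10° from the x-axis; with |JS| = 13.1, S = (-13.587, -8.0470). ∠JST = 119.5° gives ST at 52.600° from the x-axis; with |ST| = 27.6, T = (3.1761, 13.879). ST ⟂ TD, so TD runs at -37.400°; with |TD| = 13.6, D = (13.980, 5.6186). TD ⟂ DN, so DN runs at -127.40°; with |DN| = 18.1, N = (2.9867, -8.7603). ∠DNG = 80.4° gives NG at 133.00° from the x-axis; with |NG| = 19.5, G = (-10.312, 5.5011). Then |KG| = |G − K| = 11.688.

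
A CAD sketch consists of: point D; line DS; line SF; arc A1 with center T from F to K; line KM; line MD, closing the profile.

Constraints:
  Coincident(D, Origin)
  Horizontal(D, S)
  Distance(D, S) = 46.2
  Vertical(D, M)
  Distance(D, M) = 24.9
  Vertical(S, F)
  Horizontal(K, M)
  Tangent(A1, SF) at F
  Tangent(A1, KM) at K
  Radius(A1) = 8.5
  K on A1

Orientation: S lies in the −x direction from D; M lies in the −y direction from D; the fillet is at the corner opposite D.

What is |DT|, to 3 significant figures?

41.1

D is at the origin; D and S share the same y with |DS| = 46.2 and S on the −x side, so S = (-46.2, 0.00). D and M share the same x with |DM| = 24.9 and M on the −y side, so M = (0.00, -24.9). The virtual corner opposite D is at (-46.2, -24.9). Tangency of A1 to SF means the radius TF is perpendicular to SF and since A1 is tangent to KM there, TK ⟂ KM, with radius 8.5, so the center T sits 8.5 in from both sides at T = (-37.7, -16.4). Then |DT| = |T − D| = 41.1.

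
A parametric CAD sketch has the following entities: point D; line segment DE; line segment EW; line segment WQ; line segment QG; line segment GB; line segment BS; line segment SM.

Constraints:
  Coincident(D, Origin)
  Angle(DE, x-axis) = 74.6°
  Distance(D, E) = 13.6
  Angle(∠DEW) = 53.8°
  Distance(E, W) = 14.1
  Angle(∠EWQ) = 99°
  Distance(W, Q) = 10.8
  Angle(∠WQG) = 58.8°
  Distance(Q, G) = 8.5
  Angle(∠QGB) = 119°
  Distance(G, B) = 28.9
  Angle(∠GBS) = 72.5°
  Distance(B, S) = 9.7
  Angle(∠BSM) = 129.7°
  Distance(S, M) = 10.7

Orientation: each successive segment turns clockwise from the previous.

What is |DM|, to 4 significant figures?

23.84

D is at the origin; DE runs at 74.6° with length 13.6, so E = (3.612, 13.11). ∠DEW = 53.8° gives EW at -51.60° from the x-axis; with |EW| = 14.1, W = (12.37, 2.062). ∠EWQ = 99.0° gives WQ at -132.6° from the x-axis; with |WQ| = 10.8, Q = (5.059, -5.888). ∠WQG = 58.8° gives QG at 106.2° from the x-axis; with |QG| = 8.5, G = (2.688, 2.274). ∠QGB = 119.0° gives GB at 45.20° from the x-axis; with |GB| = 28.9, B = (23.05, 22.78). ∠GBS = 72.5° gives BS at -62.30° from the x-axis; with |BS| = 9.7, S = (27.56, 14.19). ∠BSM = 129.7° gives SM at -112.6° from the x-axis; with |SM| = 10.7, M = (23.45, 4.314). Then |DM| = |M − D| = 23.84.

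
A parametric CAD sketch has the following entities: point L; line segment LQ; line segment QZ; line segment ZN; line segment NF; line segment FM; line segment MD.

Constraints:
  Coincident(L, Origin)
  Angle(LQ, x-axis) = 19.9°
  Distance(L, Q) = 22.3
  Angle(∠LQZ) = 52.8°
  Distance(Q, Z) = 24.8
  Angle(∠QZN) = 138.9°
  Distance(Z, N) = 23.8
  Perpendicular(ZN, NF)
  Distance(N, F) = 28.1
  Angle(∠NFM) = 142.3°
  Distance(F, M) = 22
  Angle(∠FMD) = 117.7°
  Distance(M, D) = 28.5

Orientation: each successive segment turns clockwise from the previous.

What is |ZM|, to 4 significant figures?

46.67

L is at the origin; LQ runs at 19.9° with length 22.3, so Q = (20.97, 7.590). ∠LQZ = 52.8° gives QZ at -107.3° from the x-axis; with |QZ| = 24.8, Z = (13.59, -16.09). ∠QZN = 138.9° gives ZN at -148.4° from the x-axis; with |ZN| = 23.8, N = (-6.678, -28.56). ZN ⟂ NF, so NF runs at 121.6°; with |NF| = 28.1, F = (-21.40, -4.625). ∠NFM = 142.3° gives FM at 83.90° from the x-axis; with |FM| = 22.0, M = (-19.06, 17.25). Then |ZM| = |M − Z| = 46.67.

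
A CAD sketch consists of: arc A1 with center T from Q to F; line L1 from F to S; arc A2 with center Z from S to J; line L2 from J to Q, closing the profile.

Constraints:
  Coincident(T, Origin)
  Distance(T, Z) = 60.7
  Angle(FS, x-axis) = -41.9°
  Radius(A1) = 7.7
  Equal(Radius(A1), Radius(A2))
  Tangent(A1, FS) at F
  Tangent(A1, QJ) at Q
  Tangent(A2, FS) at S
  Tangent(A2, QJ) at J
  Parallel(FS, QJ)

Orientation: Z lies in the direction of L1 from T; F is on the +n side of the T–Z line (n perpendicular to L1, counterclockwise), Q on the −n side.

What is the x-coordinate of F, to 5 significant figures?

5.1423

T is at the origin and Z lies 60.7 along u from T, so Z = 60.7·u = (45.180, -40.537). Tangency of A1 to both parallel lines with radius 7.7 puts F and Q at T ± 7.7·n: F = (5.1423, 5.7312), Q = (-5.1423, -5.7312). So F.x = 5.1423.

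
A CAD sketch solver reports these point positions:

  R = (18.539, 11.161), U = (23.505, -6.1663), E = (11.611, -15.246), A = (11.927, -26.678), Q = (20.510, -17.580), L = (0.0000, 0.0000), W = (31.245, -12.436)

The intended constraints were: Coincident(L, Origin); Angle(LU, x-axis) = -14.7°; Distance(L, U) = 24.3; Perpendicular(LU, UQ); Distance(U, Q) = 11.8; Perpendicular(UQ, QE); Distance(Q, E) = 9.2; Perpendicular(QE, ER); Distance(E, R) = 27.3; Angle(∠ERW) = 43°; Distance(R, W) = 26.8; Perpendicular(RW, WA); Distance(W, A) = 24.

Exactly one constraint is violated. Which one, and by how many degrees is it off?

Perpendicular(RW, WA) — off by 8.10°.

L = (0.00, 0.00) ✓; LU at -14.70° ✓; |LU| = 24.30 ✓; ∠(LU, UQ) = 90.00° ✓; |UQ| = 11.80 ✓; ∠(UQ, QE) = 89.99° ✓; |QE| = 9.200 ✓; ∠(QE, ER) = 90.00° ✓; |ER| = 27.30 ✓; ∠ERW = 43.00° ✓; |RW| = 26.80 ✓; ∠(RW, WA) = 81.90° ✗; |WA| = 24.00 ✓.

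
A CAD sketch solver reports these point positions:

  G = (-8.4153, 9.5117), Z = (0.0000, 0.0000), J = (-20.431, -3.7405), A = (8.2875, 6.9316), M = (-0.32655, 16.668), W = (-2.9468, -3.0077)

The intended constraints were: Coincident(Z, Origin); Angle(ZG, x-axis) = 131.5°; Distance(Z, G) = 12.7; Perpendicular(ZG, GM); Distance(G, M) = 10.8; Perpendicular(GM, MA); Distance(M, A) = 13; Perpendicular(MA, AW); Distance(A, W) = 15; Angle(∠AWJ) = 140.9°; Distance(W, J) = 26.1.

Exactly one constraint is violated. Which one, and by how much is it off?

Distance(W, J) = 26.1 — off by 8.60.

Z = (0.00, 0.00) ✓; ZG at 131.5° ✓; |ZG| = 12.70 ✓; ∠(ZG, GM) = 90.00° ✓; |GM| = 10.80 ✓; ∠(GM, MA) = 90.00° ✓; |MA| = 13.00 ✓; ∠(MA, AW) = 90.00° ✓; |AW| = 15.00 ✓; ∠AWJ = 140.9° ✓; |WJ| = 17.50 ✗.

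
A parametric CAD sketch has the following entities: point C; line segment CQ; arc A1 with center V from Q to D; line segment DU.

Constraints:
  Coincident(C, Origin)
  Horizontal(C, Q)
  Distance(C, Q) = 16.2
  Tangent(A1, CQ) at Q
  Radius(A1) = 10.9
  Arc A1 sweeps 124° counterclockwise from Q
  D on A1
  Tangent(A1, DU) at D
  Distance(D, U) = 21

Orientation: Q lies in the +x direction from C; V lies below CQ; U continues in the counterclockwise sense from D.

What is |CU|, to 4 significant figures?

39.26

On A1, Q sits at bearing 90° from V; a 124° counterclockwise sweep puts D at bearing 214°, so D = V + 10.9·(cos 214°, sin 214°) = (7.163, -17.00). A1 meets DU tangentially, so VD is at right angles to DU, so DU runs along (−sin 214°, cos 214°); with |DU| = 21.0, U = (18.91, -34.40). Then |CU| = |U − C| = 39.26.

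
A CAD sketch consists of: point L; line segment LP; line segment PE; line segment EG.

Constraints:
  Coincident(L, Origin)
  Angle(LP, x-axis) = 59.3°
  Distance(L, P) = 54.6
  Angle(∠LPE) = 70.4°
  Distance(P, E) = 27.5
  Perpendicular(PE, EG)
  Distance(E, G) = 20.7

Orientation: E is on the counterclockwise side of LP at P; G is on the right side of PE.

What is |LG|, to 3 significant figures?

72.7

L is at the origin; LP runs at 59.3° with length 54.6, so P = 54.6·(cos 59.3°, sin 59.3°) = (27.9, 46.9). ∠LPE = 70.4°, so PE runs at 59.3° + (180° − 70.4°) = 169° from the x-axis; with |PE| = 27.5, E = P + 27.5·(cos 169°, sin 169°) = (0.890, 52.2). PE ⟂ EG; with |EG| = 20.7 on the right of PE, G = E + 20.7·(0.193, 0.981) = (4.88, 72.6). Then |LG| = |G − L| = 72.7.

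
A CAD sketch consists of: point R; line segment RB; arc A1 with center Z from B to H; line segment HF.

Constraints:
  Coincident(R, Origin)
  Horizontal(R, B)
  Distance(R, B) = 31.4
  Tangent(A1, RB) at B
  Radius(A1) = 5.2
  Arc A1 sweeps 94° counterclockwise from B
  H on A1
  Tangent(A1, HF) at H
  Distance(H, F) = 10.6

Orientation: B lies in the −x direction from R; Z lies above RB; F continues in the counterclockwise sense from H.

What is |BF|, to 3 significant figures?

16.7

R is at the origin; R and B share the same y with |RB| = 31.4 and B on the −x side, so B = (-31.4, 0.00). A1 meets RB tangentially, so ZB is at right angles to RB, so Z = B + (0, 5.2) = (-31.4, 5.20). On A1, B sits at bearing -90° from Z; a 94° counterclockwise sweep puts H at bearing 4°, so H = Z + 5.2·(cos 4°, sin 4°) = (-26.2, 5.56). The tangent condition forces ZH to be normal to HF, so HF runs along (−sin 4°, cos 4°); with |HF| = 10.6, F = (-27.0, 16.1). Then |BF| = |F − B| = 16.7.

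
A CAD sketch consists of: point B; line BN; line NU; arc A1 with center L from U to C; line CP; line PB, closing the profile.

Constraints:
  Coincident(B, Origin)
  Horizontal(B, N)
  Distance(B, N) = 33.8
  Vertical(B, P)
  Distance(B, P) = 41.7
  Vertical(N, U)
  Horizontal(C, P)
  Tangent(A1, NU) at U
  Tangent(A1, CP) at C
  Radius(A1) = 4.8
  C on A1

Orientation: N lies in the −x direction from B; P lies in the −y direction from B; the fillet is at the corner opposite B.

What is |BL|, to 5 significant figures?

46.932

BP is vertical with |BP| = 41.7 and P on the −y side, so P = (0.0000, -41.700). The virtual corner opposite B is at (-33.800, -41.700). A1 meets NU tangentially, so LU is at right angles to NU and A1 meets CP tangentially, so LC is at right angles to CP, with radius 4.8, so the center L sits 4.8 in from both sides at L = (-29.000, -36.900). Then |BL| = |L − B| = 46.932.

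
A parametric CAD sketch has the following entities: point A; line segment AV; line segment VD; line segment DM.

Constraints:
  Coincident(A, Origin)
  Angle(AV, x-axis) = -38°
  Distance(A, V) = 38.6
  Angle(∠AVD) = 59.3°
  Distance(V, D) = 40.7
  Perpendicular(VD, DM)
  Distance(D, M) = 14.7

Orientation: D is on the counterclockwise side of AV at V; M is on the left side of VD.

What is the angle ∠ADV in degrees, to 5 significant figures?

57.686°

A is at the origin; AV runs at -38.0° with length 38.6, so V = 38.6·(cos -38.0°, sin -38.0°) = (30.417, -23.765). ∠AVD = 59.3°, so VD runs at -38.0° + (180° − 59.3°) = 82.700° from the x-axis; with |VD| = 40.7, D = V + 40.7·(cos 82.700°, sin 82.700°) = (35.589, 16.606). Then cos ∠ADV = DA·DV / (|DA||DV|), giving 57.686°.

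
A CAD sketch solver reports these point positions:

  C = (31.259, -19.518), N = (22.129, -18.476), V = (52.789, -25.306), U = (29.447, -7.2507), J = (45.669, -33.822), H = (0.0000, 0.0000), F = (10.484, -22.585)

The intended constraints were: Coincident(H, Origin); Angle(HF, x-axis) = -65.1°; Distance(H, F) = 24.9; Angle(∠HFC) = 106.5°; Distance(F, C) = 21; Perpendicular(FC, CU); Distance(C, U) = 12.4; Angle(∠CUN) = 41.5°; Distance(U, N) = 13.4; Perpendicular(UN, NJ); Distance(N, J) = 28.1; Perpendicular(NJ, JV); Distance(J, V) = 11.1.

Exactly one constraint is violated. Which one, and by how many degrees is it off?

Perpendicular(NJ, JV) — off by 6.80°.

H = (0.00, 0.00) ✓; HF at -65.10° ✓; |HF| = 24.90 ✓; ∠HFC = 106.5° ✓; |FC| = 21.00 ✓; ∠(FC, CU) = 90.00° ✓; |CU| = 12.40 ✓; ∠CUN = 41.50° ✓; |UN| = 13.40 ✓; ∠(UN, NJ) = 90.00° ✓; |NJ| = 28.10 ✓; ∠(NJ, JV) = 83.20° ✗; |JV| = 11.10 ✓.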